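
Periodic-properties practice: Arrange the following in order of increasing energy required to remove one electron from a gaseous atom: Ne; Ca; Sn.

Ca, Sn, Ne

Across a period the outer electron is held more tightly (higher IE₁); down a group it sits in a higher shell, more shielded, and comes off more easily.
These span different periods and groups, so the two trends combine.
Sn > Ca: period and group pull opposite ways; the across-period shift dominates (709 vs 590 kJ/mol).
Ne > Sn: both effects reinforce here, so Ne is clearly the higher of the two.
Tabulated first ionization energy (kJ/mol): Ne 2081, Ca 590, Sn 709.
So from lowest to highest: Ca < Sn < Ne.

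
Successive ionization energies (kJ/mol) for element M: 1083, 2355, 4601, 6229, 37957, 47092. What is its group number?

Look for the largest jump between consecutive ionization energies: IE5/IE4 ≈ 6.1, far larger than any earlier ratio.
That jump marks the point where a core electron is being removed. So the atom has 4 valence electrons.
A main-group element with 4 valence electrons is in group 14.

Group 14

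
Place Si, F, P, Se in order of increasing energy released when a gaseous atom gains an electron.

P < Si < Se < F

F is in period 2, group 17; Si is in period 3, group 14; P is in period 3, group 15; Se is in period 4, group 16.
Adding an electron releases more energy for atoms nearer the top right (short of the noble gases).
These span different periods and groups, so the two trends combine.
Si > P: this pair runs against the simple trend — see the exception note.
Se > Si: the two effects oppose for this pair; the across-period effect wins (195 vs 134 kJ/mol).
F > Se: both effects reinforce here, so F is clearly the higher of the two.
Note the exception: Si has a higher electron affinity than P, contrary to the simple trend — adding an electron to P's half-filled 3p³ is unfavourable, so Si (3p²) has the more exothermic EA.
Tabulated electron affinity (kJ/mol): F 328, Si 134, P 72, Se 195.
So from lowest to highest: P < Si < Se < F.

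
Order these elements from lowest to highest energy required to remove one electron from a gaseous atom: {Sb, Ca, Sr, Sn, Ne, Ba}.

Ba < Sr < Ca < Sn < Sb < Ne

Across a period the outer electron is held more tightly (higher IE₁); down a group it sits in a higher shell, more shielded, and comes off more easily.
These span different periods and groups, so the two trends combine.
Sr > Ba: they share group 2; the group trend gives Sr the larger value.
Ca > Sr: they share group 2; the group trend gives Ca the larger value.
Sn > Ca: period and group pull opposite ways; the across-period shift dominates (709 vs 590 kJ/mol).
Sb > Sn: Sb lies to the right of Sn in period 5, so the across-period effect alone puts Sb higher.
Ne > Sb: relative to Sb, both the across-period and down-group shifts push Ne's first ionization energy up.
For reference (kJ/mol): Ne 2081, Ca 590, Sr 550, Sn 709, Sb 831, Ba 503.
So from lowest to highest: Ba < Sr < Ca < Sn < Sb < Ne.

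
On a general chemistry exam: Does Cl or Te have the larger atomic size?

Te

Cl is in period 3, group 17; Te is in period 5, group 16.
Across a period the added protons contract the valence shell; down a group each new principal shell makes the atom larger.
Neither a single period nor a single group — weigh both effects.
Te > Cl: relative to Cl, both the across-period and down-group shifts push Te's atomic radius up.
For reference (pm): Cl 99, Te 136.
So Te has the larger atomic size (Te > Cl).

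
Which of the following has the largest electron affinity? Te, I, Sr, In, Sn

I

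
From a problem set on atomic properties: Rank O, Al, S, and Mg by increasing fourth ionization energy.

S < O < Mg < Al

After 3 electrons have been removed, what remains? O³⁺ still has 3 valence electrons; Al³⁺ is the bare [Ne] core; S³⁺ still has 3 valence electrons; Mg³⁺ is already 1 electron into the core.
Core electrons are held far more tightly than valence electrons, so Mg and Al top the IE_4 order.
Valence configurations: O³⁺ [He]2s²2p¹, S³⁺ [Ne]3s²3p¹.
The numbers (kJ/mol): O 7469, Al 11577, S 4556, Mg 10543.
So the fourth ionization energies run S < O < Mg < Al.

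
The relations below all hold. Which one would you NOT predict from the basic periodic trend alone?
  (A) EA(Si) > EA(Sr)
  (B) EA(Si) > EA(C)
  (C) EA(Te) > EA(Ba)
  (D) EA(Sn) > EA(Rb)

(B)

The general trend: electron affinity increases across a period and decreases down a group.
(A) Si (period 3, group 14) vs Sr (period 5, group 2): the stated order agrees with the simple trend.
(B) Si (period 3, group 14) vs C (period 2, group 14): the stated order contradicts the simple trend.
(C) Te (period 5, group 16) vs Ba (period 6, group 2): the stated order agrees with the simple trend.
(D) Sn (period 5, group 14) vs Rb (period 5, group 1): the stated order agrees with the simple trend.
The exception is (B): Si's larger, more diffuse 3p orbitals accept an added electron slightly more readily than C's compact 2p.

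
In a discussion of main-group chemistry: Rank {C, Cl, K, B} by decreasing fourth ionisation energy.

IE_4 is the cost of taking one more electron from the +3 cation: C³⁺ still has 1 valence electron; Cl³⁺ still has 4 valence electrons; K³⁺ is already 2 electrons into the core; B³⁺ is the bare [He] core.
Usually core removal costs more than valence removal, but here the competition is close: a tightly held n=2 valence electron can cost more to remove than an n=3 core electron, so the actual values have to decide it.
Valence configurations: C³⁺ [He]2s¹, Cl³⁺ [Ne]3s²3p².
The numbers (kJ/mol): C 6223, Cl 5159, K 5877, B 25026.
Putting it together, IE_4: Cl < K < C < B.

B, C, K, Cl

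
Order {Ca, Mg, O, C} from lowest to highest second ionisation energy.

Consider each +1 ion: Ca⁺ still has 1 valence electron; Mg⁺ still has 1 valence electron; O⁺ still has 5 valence electrons; C⁺ still has 3 valence electrons.
All are still removing valence electrons, so compare the +1 ions as you would atoms: IE_2 generally rises across a period (higher Z_eff) and falls down a group (larger shell), subject to the usual subshell exceptions.
Valence configurations: Ca⁺ [Ar]4s¹, Mg⁺ [Ne]3s¹, O⁺ [He]2s²2p³, C⁺ [He]2s²2p¹.
Tabulated IE_2 (kJ/mol): Ca 1145, Mg 1451, O 3388, C 2353.
So the second ionization energies run Ca < Mg < C < O.

Ca, Mg, C, O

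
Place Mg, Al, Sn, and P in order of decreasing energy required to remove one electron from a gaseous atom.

P > Mg > Sn > Al

Mg is in period 3, group 2; Al is in period 3, group 13; P is in period 3, group 15; Sn is in period 5, group 14.
IE₁ increases left→right with effective nuclear charge and decreases top→bottom as the valence shell moves farther out.
Neither a single period nor a single group — weigh both effects.
Sn > Al: the two effects oppose for this pair; the across-period effect wins (709 vs 578 kJ/mol).
Mg > Sn: period and group pull opposite ways; the down-group shift dominates (738 vs 709 kJ/mol).
P > Mg: both are in period 3; the period trend gives P the larger value.
Note the exception: Mg has a higher first ionization energy than Al, contrary to the simple trend — Al's single 3p electron is easier to remove than one from Mg's filled 3s².
For reference (kJ/mol): Mg 738, Al 578, P 1012, Sn 709.
So from highest to lowest: P > Mg > Sn > Al.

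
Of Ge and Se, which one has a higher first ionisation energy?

Ge is in period 4, group 14; Se is in period 4, group 16.
First ionization energy rises across a period (greater Z_eff holds electrons more tightly) and falls down a group (valence electrons are farther from the nucleus).
All lie in period 4, so first ionization energy increases left to right.
So Se has the higher first ionisation energy (Se > Ge).

Se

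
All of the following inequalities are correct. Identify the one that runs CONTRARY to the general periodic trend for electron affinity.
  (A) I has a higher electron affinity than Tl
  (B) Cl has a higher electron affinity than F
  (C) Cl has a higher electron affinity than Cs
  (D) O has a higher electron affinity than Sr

The general trend: electron affinity increases across a period and decreases down a group.
(A) I (period 5, group 17) vs Tl (period 6, group 13): the stated order agrees with the simple trend.
(B) Cl (period 3, group 17) vs F (period 2, group 17): the stated order contradicts the simple trend.
(C) Cl (period 3, group 17) vs Cs (period 6, group 1): the stated order agrees with the simple trend.
(D) O (period 2, group 16) vs Sr (period 5, group 2): the stated order agrees with the simple trend.
The exception is (B): F's small 2p subshell makes the incoming electron feel strong e⁻–e⁻ repulsion, so Cl actually releases more energy on gaining an electron.

(B)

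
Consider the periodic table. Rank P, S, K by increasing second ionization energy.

P, S, K

After 1 electron has been removed, what remains? P⁺ still has 4 valence electrons; S⁺ still has 5 valence electrons; K⁺ is the bare [Ar] core.
Pulling an electron out of a noble-gas core costs far more than removing a remaining valence electron, so K sits at the high end of IE_2.
Valence configurations: P⁺ [Ne]3s²3p², S⁺ [Ne]3s²3p³.
The numbers (kJ/mol): P 1907, S 2252, K 3052.
Putting it together, IE_2: P < S < K.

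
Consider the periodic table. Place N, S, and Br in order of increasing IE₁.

S < Br < N

N is in period 2, group 15; S is in period 3, group 16; Br is in period 4, group 17.
First ionization energy rises across a period (greater Z_eff holds electrons more tightly) and falls down a group (valence electrons are farther from the nucleus).
These sit on a diagonal, where the across-period and down-group effects partly cancel.
Br > S: period and group pull opposite ways; the across-period shift dominates (1140 vs 1000 kJ/mol).
N > Br: the two effects oppose for this pair; the down-group effect wins (1402 vs 1140 kJ/mol).
Tabulated first ionization energy (kJ/mol): N 1402, S 1000, Br 1140.
So from lowest to highest: S < Br < N.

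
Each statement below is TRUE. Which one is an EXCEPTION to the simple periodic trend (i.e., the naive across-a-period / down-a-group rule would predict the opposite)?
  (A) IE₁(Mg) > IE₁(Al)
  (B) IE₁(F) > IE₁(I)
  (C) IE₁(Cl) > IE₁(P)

The general trend: IE₁ increases across a period and decreases down a group.
(A) Mg (period 3, group 2) vs Al (period 3, group 13): the stated order contradicts the simple trend.
(B) F (period 2, group 17) vs I (period 5, group 17): the stated order agrees with the simple trend.
(C) Cl (period 3, group 17) vs P (period 3, group 15): the stated order agrees with the simple trend.
The exception is (A): Al's single 3p electron is easier to remove than one from Mg's filled 3s².

(A)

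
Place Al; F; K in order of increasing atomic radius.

F < Al < K

F is in period 2, group 17; Al is in period 3, group 13; K is in period 4, group 1.
Moving right in a period, electrons are added to the same shell under a stronger nuclear pull, so atoms get smaller; moving down, a new shell is opened and atoms get larger.
These span different periods and groups, so the two trends combine.
Al > F: relative to F, both the across-period and down-group shifts push Al's atomic radius up.
K > Al: both effects reinforce here, so K is clearly the larger of the two.
Tabulated atomic radius (pm): F 64, Al 126, K 196.
So from smallest to largest: F < Al < K.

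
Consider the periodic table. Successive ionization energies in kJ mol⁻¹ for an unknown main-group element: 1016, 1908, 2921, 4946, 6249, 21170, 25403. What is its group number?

Look for the largest jump between consecutive ionization energies: IE6/IE5 ≈ 3.4, far larger than any earlier ratio.
That jump marks the point where a core electron is being removed. So the atom has 5 valence electrons.
A main-group element with 5 valence electrons is in group 15.

Group 15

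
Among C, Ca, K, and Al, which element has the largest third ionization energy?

The third ionization energy removes an electron from the +2 ion. For each element: C²⁺ still has 2 valence electrons; Ca²⁺ is the bare [Ar] core; K²⁺ is already 1 electron into the core; Al²⁺ still has 1 valence electron.
Usually core removal costs more than valence removal, but here the competition is close: a tightly held n=2 valence electron can cost more to remove than an n=3 core electron, so the actual values have to decide it.
Valence configurations: C²⁺ [He]2s², Al²⁺ [Ne]3s¹.
Approximate IE_3 values (kJ/mol): C 4620, Ca 4912, K 4420, Al 2745.
Putting it together, IE_3: Al < K < C < Ca.

Ca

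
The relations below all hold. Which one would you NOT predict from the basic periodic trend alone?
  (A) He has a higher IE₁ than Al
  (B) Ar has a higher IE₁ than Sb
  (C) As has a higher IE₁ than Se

The general trend: IE₁ increases across a period and decreases down a group.
(A) He (period 1, group 18) vs Al (period 3, group 13): the stated order agrees with the simple trend.
(B) Ar (period 3, group 18) vs Sb (period 5, group 15): the stated order agrees with the simple trend.
(C) As (period 4, group 15) vs Se (period 4, group 16): the stated order contradicts the simple trend.
The exception is (C): Se (4p⁴) ionizes more easily than half-filled As (4p³).

(C)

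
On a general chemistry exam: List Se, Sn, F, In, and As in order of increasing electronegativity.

In < Sn < As < Se < F

Smaller atoms with higher effective nuclear charge are more electronegative.
Neither a single period nor a single group — weigh both effects.
Sn > In: Sn lies to the right of In in period 5, so the across-period effect alone puts Sn higher.
As > Sn: relative to Sn, both the across-period and down-group shifts push As's electronegativity up.
Se > As: both are in period 4; the period trend gives Se the larger value.
F > Se: relative to Se, both the across-period and down-group shifts push F's electronegativity up.
Approximate values (Pauling): F 3.98, As 2.18, Se 2.55, In 1.78, Sn 1.96.
So from lowest to highest: In < Sn < As < Se < F.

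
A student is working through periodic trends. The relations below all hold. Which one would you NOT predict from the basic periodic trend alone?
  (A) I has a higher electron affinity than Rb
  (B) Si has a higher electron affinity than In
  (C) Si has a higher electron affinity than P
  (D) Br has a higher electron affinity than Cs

(C)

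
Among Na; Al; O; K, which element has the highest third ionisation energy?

Na

After 2 electrons have been removed, what remains? Na²⁺ is already 1 electron into the core; Al²⁺ still has 1 valence electron; O²⁺ still has 4 valence electrons; K²⁺ is already 1 electron into the core.
Usually core removal costs more than valence removal, but here the competition is close: a tightly held n=2 valence electron can cost more to remove than an n=3 core electron, so the actual values have to decide it.
Valence configurations: Al²⁺ [Ne]3s¹, O²⁺ [He]2s²2p².
Approximate IE_3 values (kJ/mol): Na 6910, Al 2745, O 5300, K 4420.
So the third ionization energies run Al < K < O < Na.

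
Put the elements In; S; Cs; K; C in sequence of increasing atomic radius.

C is in period 2, group 14; S is in period 3, group 16; K is in period 4, group 1; In is in period 5, group 13; Cs is in period 6, group 1.
Across a period the added protons contract the valence shell; down a group each new principal shell makes the atom larger.
These span different periods and groups, so the two trends combine.
S > C: period and group pull opposite ways; the down-group shift dominates (103 vs 75 pm).
In > S: both effects reinforce here, so In is clearly the larger of the two.
K > In: period and group pull opposite ways; the across-period shift dominates (196 vs 142 pm).
Cs > K: Cs sits below K in group 1, so the down-group effect alone puts Cs larger.
For reference (pm): C 75, S 103, K 196, In 142, Cs 232.
So from smallest to largest: C < S < In < K < Cs.

C, S, In, K, Cs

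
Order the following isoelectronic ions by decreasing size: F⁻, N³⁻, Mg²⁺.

N³⁻ > F⁻ > Mg²⁺

All of these have 10 electrons, so size is governed by nuclear charge alone: the more protons, the stronger the pull on the same electron cloud, and the smaller the ion.
Nuclear charges: Mg²⁺ (Z=12), F⁻ (Z=9), N³⁻ (Z=7).
Largest to smallest: N³⁻ > F⁻ > Mg²⁺.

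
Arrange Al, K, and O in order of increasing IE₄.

IE_4 is the cost of taking one more electron from the +3 cation: Al³⁺ is the bare [Ne] core; K³⁺ is already 2 electrons into the core; O³⁺ still has 3 valence electrons.
Usually core removal costs more than valence removal, but here the competition is close: a tightly held n=2 valence electron can cost more to remove than an n=3 core electron, so the actual values have to decide it.
Approximate IE_4 values (kJ/mol): Al 11577, K 5877, O 7469.
Putting it together, IE_4: K < O < Al.

K < O < Al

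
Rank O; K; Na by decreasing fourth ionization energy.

After 3 electrons have been removed, what remains? O³⁺ still has 3 valence electrons; K³⁺ is already 2 electrons into the core; Na³⁺ is already 2 electrons into the core.
Usually core removal costs more than valence removal, but here the competition is close: a tightly held n=2 valence electron can cost more to remove than an n=3 core electron, so the actual values have to decide it.
Tabulated IE_4 (kJ/mol): O 7469, K 5877, Na 9543.
Hence IE_4: K < O < Na.

Na, O, K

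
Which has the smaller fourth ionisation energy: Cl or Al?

Cl

After 3 electrons have been removed, what remains? Cl³⁺ still has 4 valence electrons; Al³⁺ is the bare [Ne] core.
Breaking into a closed-shell core is much more expensive than removing a leftover valence electron — Al has the largest IE_4 here.
Approximate IE_4 values (kJ/mol): Cl 5159, Al 11577.
Hence IE_4: Cl < Al.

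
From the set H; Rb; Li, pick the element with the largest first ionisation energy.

H

H is in period 1, group 1; Li is in period 2, group 1; Rb is in period 5, group 1.
IE₁ increases left→right with effective nuclear charge and decreases top→bottom as the valence shell moves farther out.
All are in group 1, so first ionization energy increases up the group.
The largest first ionisation energy among these belongs to H.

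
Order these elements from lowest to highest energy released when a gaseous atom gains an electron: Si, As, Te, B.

B, As, Si, Te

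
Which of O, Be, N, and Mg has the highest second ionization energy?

After 1 electron has been removed, what remains? O⁺ still has 5 valence electrons; Be⁺ still has 1 valence electron; N⁺ still has 4 valence electrons; Mg⁺ still has 1 valence electron.
All are still removing valence electrons, so compare the +1 ions as you would atoms: IE_2 generally rises across a period (higher Z_eff) and falls down a group (larger shell), subject to the usual subshell exceptions.
Valence configurations: O⁺ [He]2s²2p³, Be⁺ [He]2s¹, N⁺ [He]2s²2p², Mg⁺ [Ne]3s¹.
Approximate IE_2 values (kJ/mol): O 3388, Be 1757, N 2856, Mg 1451.
Putting it together, IE_2: Mg < Be < N < O.

O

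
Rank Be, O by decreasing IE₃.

Be, O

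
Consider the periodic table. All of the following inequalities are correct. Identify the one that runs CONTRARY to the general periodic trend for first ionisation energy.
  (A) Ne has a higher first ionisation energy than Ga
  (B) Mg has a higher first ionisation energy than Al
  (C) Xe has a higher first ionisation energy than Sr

(B)

The general trend: first ionisation energy increases across a period and decreases down a group.
(A) Ne (period 2, group 18) vs Ga (period 4, group 13): the stated order agrees with the simple trend.
(B) Mg (period 3, group 2) vs Al (period 3, group 13): the stated order contradicts the simple trend.
(C) Xe (period 5, group 18) vs Sr (period 5, group 2): the stated order agrees with the simple trend.
The exception is (B): Al's single 3p electron is easier to remove than one from Mg's filled 3s².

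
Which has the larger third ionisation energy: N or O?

O

Consider each +2 ion: N²⁺ still has 3 valence electrons; O²⁺ still has 4 valence electrons.
All are still removing valence electrons, so compare the +2 ions as you would atoms: IE_3 generally rises across a period (higher Z_eff) and falls down a group (larger shell), subject to the usual subshell exceptions.
Valence configurations: N²⁺ [He]2s²2p¹, O²⁺ [He]2s²2p².
Tabulated IE_3 (kJ/mol): N 4578, O 5300.
So the third ionization energies run N < O.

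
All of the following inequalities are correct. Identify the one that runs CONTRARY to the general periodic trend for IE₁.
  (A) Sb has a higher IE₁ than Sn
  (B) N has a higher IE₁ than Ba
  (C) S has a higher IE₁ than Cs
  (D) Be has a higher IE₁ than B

(D)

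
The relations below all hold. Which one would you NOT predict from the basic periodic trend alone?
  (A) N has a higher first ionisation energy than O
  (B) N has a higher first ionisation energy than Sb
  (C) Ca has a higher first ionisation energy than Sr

(A)

The general trend: first ionisation energy increases across a period and decreases down a group.
(A) N (period 2, group 15) vs O (period 2, group 16): the stated order contradicts the simple trend.
(B) N (period 2, group 15) vs Sb (period 5, group 15): the stated order agrees with the simple trend.
(C) Ca (period 4, group 2) vs Sr (period 5, group 2): the stated order agrees with the simple trend.
The exception is (A): pairing an electron in O's 2p⁴ costs repulsion energy, so O ionizes more easily than half-filled N (2p³).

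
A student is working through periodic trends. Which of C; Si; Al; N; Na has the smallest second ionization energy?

Consider each +1 ion: C⁺ still has 3 valence electrons; Si⁺ still has 3 valence electrons; Al⁺ still has 2 valence electrons; N⁺ still has 4 valence electrons; Na⁺ is the bare [Ne] core.
Breaking into a closed-shell core is much more expensive than removing a leftover valence electron — Na has the largest IE_2 here.
Valence configurations: C⁺ [He]2s²2p¹, Si⁺ [Ne]3s²3p¹, Al⁺ [Ne]3s², N⁺ [He]2s²2p².
Si⁺ loses a lone 3p electron whereas Al⁺ must break into a filled 3s² pair, so IE_2(Al) > IE_2(Si) even though Si has the higher nuclear charge.
Tabulated IE_2 (kJ/mol): C 2353, Si 1577, Al 1817, N 2856, Na 4562.
Putting it together, IE_2: Si < Al < C < N < Na.

Si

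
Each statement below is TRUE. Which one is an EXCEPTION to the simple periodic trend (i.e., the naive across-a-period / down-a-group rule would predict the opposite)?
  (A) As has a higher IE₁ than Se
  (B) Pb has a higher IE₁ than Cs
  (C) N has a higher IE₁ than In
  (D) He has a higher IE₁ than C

The general trend: IE₁ increases across a period and decreases down a group.
(A) As (period 4, group 15) vs Se (period 4, group 16): the stated order contradicts the simple trend.
(B) Pb (period 6, group 14) vs Cs (period 6, group 1): the stated order agrees with the simple trend.
(C) N (period 2, group 15) vs In (period 5, group 13): the stated order agrees with the simple trend.
(D) He (period 1, group 18) vs C (period 2, group 14): the stated order agrees with the simple trend.
The exception is (A): Se (4p⁴) ionizes more easily than half-filled As (4p³).

(A)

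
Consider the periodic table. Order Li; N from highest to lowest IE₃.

Li > N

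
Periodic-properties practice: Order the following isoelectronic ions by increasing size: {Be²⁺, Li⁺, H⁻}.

Be²⁺ < Li⁺ < H⁻

All of these have 2 electrons, so size is governed by nuclear charge alone: the more protons, the stronger the pull on the same electron cloud, and the smaller the ion.
Nuclear charges: Be²⁺ (Z=4), Li⁺ (Z=3), H⁻ (Z=1).
Smallest to largest: Be²⁺ < Li⁺ < H⁻.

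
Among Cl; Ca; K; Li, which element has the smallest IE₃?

Cl

The third ionization energy removes an electron from the +2 ion. For each element: Cl²⁺ still has 5 valence electrons; Ca²⁺ is the bare [Ar] core; K²⁺ is already 1 electron into the core; Li²⁺ is already 1 electron into the core.
Pulling an electron out of a noble-gas core costs far more than removing a remaining valence electron, so K, Ca and Li sit at the high end of IE_3.
The numbers (kJ/mol): Cl 3822, Ca 4912, K 4420, Li 11815.
Hence IE_3: Cl < K < Ca < Li.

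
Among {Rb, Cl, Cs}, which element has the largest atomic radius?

Moving right in a period, electrons are added to the same shell under a stronger nuclear pull, so atoms get smaller; moving down, a new shell is opened and atoms get larger.
Here both period and group differ, so the two effects have to be weighed against each other.
Rb > Cl: both effects reinforce here, so Rb is clearly the larger of the two.
Cs > Rb: Cs sits below Rb in group 1, so the down-group effect alone puts Cs larger.
Tabulated atomic radius (pm): Cl 99, Rb 210, Cs 232.
The largest atomic radius among these belongs to Cs.

Cs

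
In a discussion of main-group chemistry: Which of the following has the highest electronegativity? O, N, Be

Smaller atoms with higher effective nuclear charge are more electronegative.
All lie in period 2, so electronegativity increases left to right.
The highest electronegativity among these belongs to O.

O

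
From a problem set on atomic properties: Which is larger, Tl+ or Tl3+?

Tl+

Both ions have Z = 81 protons, but Tl3+ has lost more electrons, so its remaining electrons feel a larger effective nuclear charge per electron and are pulled in more tightly.
Higher positive charge → smaller ion, so Tl+ > Tl3+.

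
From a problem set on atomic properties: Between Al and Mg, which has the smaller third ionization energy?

The third ionization energy removes an electron from the +2 ion. For each element: Al²⁺ still has 1 valence electron; Mg²⁺ is the bare [Ne] core.
Pulling an electron out of a noble-gas core costs far more than removing a remaining valence electron, so Mg sits at the high end of IE_3.
The numbers (kJ/mol): Al 2745, Mg 7733.
Overall IE_3 order: Al < Mg.

Al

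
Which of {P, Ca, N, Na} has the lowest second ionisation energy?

After 1 electron has been removed, what remains? P⁺ still has 4 valence electrons; Ca⁺ still has 1 valence electron; N⁺ still has 4 valence electrons; Na⁺ is the bare [Ne] core.
Core electrons are held far more tightly than valence electrons, so Na tops the IE_2 order.
Valence configurations: P⁺ [Ne]3s²3p², Ca⁺ [Ar]4s¹, N⁺ [He]2s²2p².
The numbers (kJ/mol): P 1907, Ca 1145, N 2856, Na 4562.
So the second ionization energies run Ca < P < N < Na.

Ca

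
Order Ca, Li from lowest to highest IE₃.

Consider each +2 ion: Ca²⁺ is the bare [Ar] core; Li²⁺ is already 1 electron into the core.
All of these are removing an electron from a noble-gas core or deeper; the smaller core (lower principal quantum number) is held far more tightly, and within a period the higher nuclear charge binds the same core more tightly.
Tabulated IE_3 (kJ/mol): Ca 4912, Li 11815.
Putting it together, IE_3: Ca < Li.

Ca < Li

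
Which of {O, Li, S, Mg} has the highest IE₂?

Consider each +1 ion: O⁺ still has 5 valence electrons; Li⁺ is the bare [He] core; S⁺ still has 5 valence electrons; Mg⁺ still has 1 valence electron.
Core electrons are held far more tightly than valence electrons, so Li tops the IE_2 order.
Valence configurations: O⁺ [He]2s²2p³, S⁺ [Ne]3s²3p³, Mg⁺ [Ne]3s¹.
Approximate IE_2 values (kJ/mol): O 3388, Li 7298, S 2252, Mg 1451.
Putting it together, IE_2: Mg < S < O < Li.

Li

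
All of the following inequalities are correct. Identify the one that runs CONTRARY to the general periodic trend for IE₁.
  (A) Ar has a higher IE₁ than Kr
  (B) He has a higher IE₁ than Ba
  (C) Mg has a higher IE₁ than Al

The general trend: IE₁ increases across a period and decreases down a group.
(A) Ar (period 3, group 18) vs Kr (period 4, group 18): the stated order agrees with the simple trend.
(B) He (period 1, group 18) vs Ba (period 6, group 2): the stated order agrees with the simple trend.
(C) Mg (period 3, group 2) vs Al (period 3, group 13): the stated order contradicts the simple trend.
The exception is (C): Al's single 3p electron is easier to remove than one from Mg's filled 3s².

(C)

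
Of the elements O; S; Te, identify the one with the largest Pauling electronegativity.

O

O is in period 2, group 16; S is in period 3, group 16; Te is in period 5, group 16.
EN rises left→right (higher Z_eff, smaller atoms) and falls top→bottom (larger, more shielded atoms).
All are in group 16, so electronegativity increases up the group.
The largest Pauling electronegativity among these belongs to O.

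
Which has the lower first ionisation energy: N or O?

N is in period 2, group 15; O is in period 2, group 16.
Across a period the outer electron is held more tightly (higher IE₁); down a group it sits in a higher shell, more shielded, and comes off more easily.
All lie in period 2; the across-period trend (first ionization energy increases left to right) applies, with the exception below.
Note the exception: N has a higher first ionization energy than O, contrary to the simple trend — pairing an electron in O's 2p⁴ costs repulsion energy, so O ionizes more easily than half-filled N (2p³).
Tabulated first ionization energy (kJ/mol): N 1402, O 1314.
So O has the lower first ionisation energy (O < N).

O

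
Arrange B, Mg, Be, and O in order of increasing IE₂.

Mg < Be < B < O

The second ionization energy removes an electron from the +1 ion. For each element: B⁺ still has 2 valence electrons; Mg⁺ still has 1 valence electron; Be⁺ still has 1 valence electron; O⁺ still has 5 valence electrons.
All are still removing valence electrons, so compare the +1 ions as you would atoms: IE_2 generally rises across a period (higher Z_eff) and falls down a group (larger shell), subject to the usual subshell exceptions.
Valence configurations: B⁺ [He]2s², Mg⁺ [Ne]3s¹, Be⁺ [He]2s¹, O⁺ [He]2s²2p³.
The numbers (kJ/mol): B 2427, Mg 1451, Be 1757, O 3388.
Overall IE_2 order: Mg < Be < B < O.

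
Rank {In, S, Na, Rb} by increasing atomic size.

S < In < Na < Rb

Na is in period 3, group 1; S is in period 3, group 16; Rb is in period 5, group 1; In is in period 5, group 13.
Across a period the added protons contract the valence shell; down a group each new principal shell makes the atom larger.
Neither a single period nor a single group — weigh both effects.
In > S: both effects reinforce here, so In is clearly the larger of the two.
Na > In: the two effects oppose for this pair; the across-period effect wins (155 vs 142 pm).
Rb > Na: they share group 1; the group trend gives Rb the larger value.
Tabulated atomic radius (pm): Na 155, S 103, Rb 210, In 142.
So from smallest to largest: S < In < Na < Rb.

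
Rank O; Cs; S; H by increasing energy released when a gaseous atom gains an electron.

H is in period 1, group 1; O is in period 2, group 16; S is in period 3, group 16; Cs is in period 6, group 1.
Electron affinity generally becomes more exothermic across a period toward the halogens and less exothermic down a group.
Here both period and group differ, so the two effects have to be weighed against each other.
H > Cs: they share group 1; the group trend gives H the larger value.
O > H: period and group pull opposite ways; the across-period shift dominates (141 vs 73 kJ/mol).
S > O: this pair runs against the simple trend — see the exception note.
Note the exception: S has a higher electron affinity than O, contrary to the simple trend — the compact 2p subshell of O repels the added electron more than S's larger 3p does.
For reference (kJ/mol): H 73, O 141, S 200, Cs 46.
So from lowest to highest: Cs < H < O < S.

Cs, H, O, S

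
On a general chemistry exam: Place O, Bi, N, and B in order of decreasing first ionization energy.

B is in period 2, group 13; N is in period 2, group 15; O is in period 2, group 16; Bi is in period 6, group 15.
Removing the outermost electron gets harder across a period and easier down a group.
Neither a single period nor a single group — weigh both effects.
B > Bi: period and group pull opposite ways; the down-group shift dominates (801 vs 703 kJ/mol).
O > B: O lies to the right of B in period 2, so the across-period effect alone puts O higher.
N > O: this pair runs against the simple trend — see the exception note.
Note the exception: N has a higher first ionization energy than O, contrary to the simple trend — pairing an electron in O's 2p⁴ costs repulsion energy, so O ionizes more easily than half-filled N (2p³).
For reference (kJ/mol): B 801, N 1402, O 1314, Bi 703.
So from highest to lowest: N > O > B > Bi.

N > O > B > Bi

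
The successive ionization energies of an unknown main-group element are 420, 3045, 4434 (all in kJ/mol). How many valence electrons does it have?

1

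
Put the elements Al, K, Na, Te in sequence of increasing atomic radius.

Na is in period 3, group 1; Al is in period 3, group 13; K is in period 4, group 1; Te is in period 5, group 16.
Atomic radius shrinks across a period as nuclear charge pulls the same shell inward, and grows down a group as new shells are added.
Here both period and group differ, so the two effects have to be weighed against each other.
Te > Al: the two effects oppose for this pair; the down-group effect wins (136 vs 126 pm).
Na > Te: the two effects oppose for this pair; the across-period effect wins (155 vs 136 pm).
K > Na: they share group 1; the group trend gives K the larger value.
Tabulated atomic radius (pm): Na 155, Al 126, K 196, Te 136.
So from smallest to largest: Al < Te < Na < K.

Al < Te < Na < K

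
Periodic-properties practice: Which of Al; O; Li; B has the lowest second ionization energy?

After 1 electron has been removed, what remains? Al⁺ still has 2 valence electrons; O⁺ still has 5 valence electrons; Li⁺ is the bare [He] core; B⁺ still has 2 valence electrons.
Pulling an electron out of a noble-gas core costs far more than removing a remaining valence electron, so Li sits at the high end of IE_2.
Valence configurations: Al⁺ [Ne]3s², O⁺ [He]2s²2p³, B⁺ [He]2s².
Approximate IE_2 values (kJ/mol): Al 1817, O 3388, Li 7298, B 2427.
Overall IE_2 order: Al < B < O < Li.

Al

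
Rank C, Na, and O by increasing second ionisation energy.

C, O, Na

The second ionization energy removes an electron from the +1 ion. For each element: C⁺ still has 3 valence electrons; Na⁺ is the bare [Ne] core; O⁺ still has 5 valence electrons.
Pulling an electron out of a noble-gas core costs far more than removing a remaining valence electron, so Na sits at the high end of IE_2.
Valence configurations: C⁺ [He]2s²2p¹, O⁺ [He]2s²2p³.
Approximate IE_2 values (kJ/mol): C 2353, Na 4562, O 3388.
Hence IE_2: C < O < Na.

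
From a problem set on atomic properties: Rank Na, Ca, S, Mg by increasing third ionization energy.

S < Ca < Na < Mg

Consider each +2 ion: Na²⁺ is already 1 electron into the core; Ca²⁺ is the bare [Ar] core; S²⁺ still has 4 valence electrons; Mg²⁺ is the bare [Ne] core.
Core electrons are held far more tightly than valence electrons, so Ca, Na and Mg top the IE_3 order.
The numbers (kJ/mol): Na 6910, Ca 4912, S 3357, Mg 7733.
Putting it together, IE_3: S < Ca < Na < Mg.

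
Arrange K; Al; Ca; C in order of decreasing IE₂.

After 1 electron has been removed, what remains? K⁺ is the bare [Ar] core; Al⁺ still has 2 valence electrons; Ca⁺ still has 1 valence electron; C⁺ still has 3 valence electrons.
Breaking into a closed-shell core is much more expensive than removing a leftover valence electron — K has the largest IE_2 here.
Valence configurations: Al⁺ [Ne]3s², Ca⁺ [Ar]4s¹, C⁺ [He]2s²2p¹.
Approximate IE_2 values (kJ/mol): K 3052, Al 1817, Ca 1145, C 2353.
Putting it together, IE_2: Ca < Al < C < K.

K, C, Al, Ca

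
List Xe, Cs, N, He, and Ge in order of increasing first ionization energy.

Cs, Ge, Xe, N, He

Across a period the outer electron is held more tightly (higher IE₁); down a group it sits in a higher shell, more shielded, and comes off more easily.
These span different periods and groups, so the two trends combine.
Ge > Cs: both effects reinforce here, so Ge is clearly the higher of the two.
Xe > Ge: the two effects oppose for this pair; the across-period effect wins (1170 vs 762 kJ/mol).
N > Xe: period and group pull opposite ways; the down-group shift dominates (1402 vs 1170 kJ/mol).
He > N: both effects reinforce here, so He is clearly the higher of the two.
Approximate values (kJ/mol): He 2372, N 1402, Ge 762, Xe 1170, Cs 376.
So from lowest to highest: Cs < Ge < Xe < N < He.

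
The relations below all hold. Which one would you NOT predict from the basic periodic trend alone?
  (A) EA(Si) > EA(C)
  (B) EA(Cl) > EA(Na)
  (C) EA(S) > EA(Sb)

(A)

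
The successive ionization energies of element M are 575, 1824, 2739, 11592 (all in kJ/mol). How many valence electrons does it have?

3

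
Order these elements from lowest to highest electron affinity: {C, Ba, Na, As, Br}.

Electron affinity generally becomes more exothermic across a period toward the halogens and less exothermic down a group.
These span different periods and groups, so the two trends combine.
Na > Ba: period and group pull opposite ways; the down-group shift dominates (53 vs 14 kJ/mol).
As > Na: the two effects oppose for this pair; the across-period effect wins (78 vs 53 kJ/mol).
C > As: the two effects oppose for this pair; the down-group effect wins (122 vs 78 kJ/mol).
Br > C: the two effects oppose for this pair; the across-period effect wins (325 vs 122 kJ/mol).
For reference (kJ/mol): C 122, Na 53, As 78, Br 325, Ba 14.
So from lowest to highest: Ba < Na < As < C < Br.

Ba < Na < As < C < Br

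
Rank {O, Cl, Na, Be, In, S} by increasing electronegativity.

Na, Be, In, S, Cl, O

Be is in period 2, group 2; O is in period 2, group 16; Na is in period 3, group 1; S is in period 3, group 16; Cl is in period 3, group 17; In is in period 5, group 13.
Atoms toward the upper right of the periodic table pull bonding electrons most strongly.
These span different periods and groups, so the two trends combine.
Be > Na: both effects reinforce here, so Be is clearly the higher of the two.
In > Be: the two effects oppose for this pair; the across-period effect wins (1.78 vs 1.57).
S > In: relative to In, both the across-period and down-group shifts push S's electronegativity up.
Cl > S: both are in period 3; the period trend gives Cl the larger value.
O > Cl: the two effects oppose for this pair; the down-group effect wins (3.44 vs 3.16).
Tabulated electronegativity (Pauling): Be 1.57, O 3.44, Na 0.93, S 2.58, Cl 3.16, In 1.78.
So from lowest to highest: Na < Be < In < S < Cl < O.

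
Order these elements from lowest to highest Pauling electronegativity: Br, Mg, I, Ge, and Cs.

Cs, Mg, Ge, I, Br

Mg is in period 3, group 2; Ge is in period 4, group 14; Br is in period 4, group 17; I is in period 5, group 17; Cs is in period 6, group 1.
Smaller atoms with higher effective nuclear charge are more electronegative.
Neither a single period nor a single group — weigh both effects.
Mg > Cs: relative to Cs, both the across-period and down-group shifts push Mg's electronegativity up.
Ge > Mg: the two effects oppose for this pair; the across-period effect wins (2.01 vs 1.31).
I > Ge: period and group pull opposite ways; the across-period shift dominates (2.66 vs 2.01).
Br > I: they share group 17; the group trend gives Br the larger value.
Tabulated electronegativity (Pauling): Mg 1.31, Ge 2.01, Br 2.96, I 2.66, Cs 0.79.
So from lowest to highest: Cs < Mg < Ge < I < Br.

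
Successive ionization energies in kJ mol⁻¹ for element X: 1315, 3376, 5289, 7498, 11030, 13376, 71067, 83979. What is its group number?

Look for the largest jump between consecutive ionization energies: IE7/IE6 ≈ 5.3, far larger than any earlier ratio.
That jump marks the point where a core electron is being removed. So the atom has 6 valence electrons.
A main-group element with 6 valence electrons is in group 16.

Group 16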